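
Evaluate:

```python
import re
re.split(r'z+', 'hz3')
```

['h', '3']

Pattern: one or more of a literal 'z'.
Splitting on the pattern gives 2 pieces.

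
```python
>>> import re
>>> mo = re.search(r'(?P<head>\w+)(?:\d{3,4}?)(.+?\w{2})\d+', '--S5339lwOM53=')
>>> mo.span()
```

(2, 13)

This matches one or more of a word character (captured as 'head'); then 3 to 4 of a digit (lazy) (non-capturing group); then one or more of any character (lazy), then exactly 2 of a word character (captured); then one or more of a digit.
Unlike `match`, `search` isn't anchored — it looks for the pattern anywhere in the string.
The match spans [2:13] → 'S5339lwOM53'.
Captured: group 1 = 'S5', group 2 = 'lwOM'.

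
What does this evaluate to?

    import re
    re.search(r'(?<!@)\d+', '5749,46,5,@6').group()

'5749'

The negative lookahead/lookbehind blocks any match where the forbidden context is present.
`search` walks the string left to right and returns the first match it finds.
The match spans [0:4] → '5749'.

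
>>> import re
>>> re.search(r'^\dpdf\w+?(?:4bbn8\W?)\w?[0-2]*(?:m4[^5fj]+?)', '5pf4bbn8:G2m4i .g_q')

None

The pattern matches anchored at the start of the string; then a digit, then the literal 'pdf', then one or more of a word character (lazy); then the literal '4bb', then the literal 'n8', then optionally a non-word character (non-capturing group); then optionally a word character, then zero or more of a character in [0-2]; then the literal 'm4', then one or more of any character except [5fj] (lazy) (non-capturing group).
`search` walks the string left to right and returns the first match it finds.
Here no position works, so the call returns None.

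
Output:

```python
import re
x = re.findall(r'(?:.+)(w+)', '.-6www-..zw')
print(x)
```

['w']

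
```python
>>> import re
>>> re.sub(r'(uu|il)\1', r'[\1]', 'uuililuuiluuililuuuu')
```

`\1` is not a pattern — it's the concrete string captured by group 1, re-applied verbatim.
Matches: at [2:6] → 'ilil'; at [12:16] → 'ilil'; at [16:20] → 'uuuu'.
The replacement refers to a captured group, so each match is rewritten using its own captured text.

'uu[il]uuiluu[il][uu]'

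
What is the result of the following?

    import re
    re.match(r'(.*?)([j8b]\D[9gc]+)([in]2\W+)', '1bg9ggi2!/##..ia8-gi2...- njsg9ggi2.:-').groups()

('1', 'bg9gg', 'i2!/##..')

This matches zero or more of any character (lazy) (captured); then one of [j8b], then a non-digit, then one or more of one of [9gc] (captured); then one of [in], then a literal '2', then one or more of a non-word character (captured).
Because the quantifier is non-greedy, it stops expanding at the earliest point where the rest of the pattern can succeed.
`re.match` only tries the pattern at the start of the string.
The match spans [0:14] → '1bg9ggi2!/##..'.
Captured: group 1 = '1', group 2 = 'bg9gg', group 3 = 'i2!/##..'.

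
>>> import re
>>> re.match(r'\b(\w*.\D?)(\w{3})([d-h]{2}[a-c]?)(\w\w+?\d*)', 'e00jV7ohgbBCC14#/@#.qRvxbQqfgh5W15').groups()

('e00j', 'V7o', 'hgb', 'BC')

The match spans [0:12] → 'e00jV7ohgbBC'.
Captured: group 1 = 'e00j', group 2 = 'V7o', group 3 = 'hgb', group 4 = 'BC'.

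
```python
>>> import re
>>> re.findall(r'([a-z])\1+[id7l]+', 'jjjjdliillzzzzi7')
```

The backreference `\1` re-matches whatever the first group consumed, character for character.
Walking the string: at [0:10] match 'jjjjdliill', group 1 = 'j'; at [10:16] match 'zzzzi7', group 1 = 'z'.
One capturing group, so `findall` returns just the captured substring from each match — 2 in all.

['j', 'z']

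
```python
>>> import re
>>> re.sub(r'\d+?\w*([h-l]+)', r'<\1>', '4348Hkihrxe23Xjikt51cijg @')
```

The pattern matches one or more of a digit (lazy), then zero or more of a word character; then one or more of a character in [h-l] (captured).
Matches: at [0:23] → '4348Hkihrxe23Xjikt51cij'.
Each match is replaced using the text its own group 1 captured.

'<j>g @'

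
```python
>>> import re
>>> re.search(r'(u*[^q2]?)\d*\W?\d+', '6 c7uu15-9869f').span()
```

The pattern matches zero or more of the literal 'u', then optionally any character except [q2] (captured); then zero or more of a digit, then optionally a non-word character; then one or more of a digit.
The match spans [0:1] → '6'.

(0, 1)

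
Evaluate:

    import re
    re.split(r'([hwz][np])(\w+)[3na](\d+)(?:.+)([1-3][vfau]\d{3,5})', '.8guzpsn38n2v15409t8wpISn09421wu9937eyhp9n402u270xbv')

With a capturing group present, the delimiter's captured portion is kept in the result list.

['.8gu', 'zp', 'sn38n2v15409t8wpISn09421wu9937eyhp9', '4', '2u270', 'xbv']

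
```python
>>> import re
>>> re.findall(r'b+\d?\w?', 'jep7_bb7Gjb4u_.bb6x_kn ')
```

No capturing groups, so `findall` returns the 3 full match strings.

['bb7G', 'b4u', 'bb6x']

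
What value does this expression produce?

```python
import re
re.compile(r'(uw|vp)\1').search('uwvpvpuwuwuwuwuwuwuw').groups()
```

('vp',)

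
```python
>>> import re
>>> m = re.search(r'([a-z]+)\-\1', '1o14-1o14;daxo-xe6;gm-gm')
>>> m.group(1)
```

'gm'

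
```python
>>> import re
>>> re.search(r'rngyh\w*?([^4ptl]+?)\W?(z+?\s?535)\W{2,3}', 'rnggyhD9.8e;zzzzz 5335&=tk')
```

This matches the literal 'rng', then the literal 'yh', then zero or more of a word character (lazy); then one or more of any character except [4ptl] (lazy) (captured); then optionally a non-word character; then one or more of a literal 'z' (lazy), then optionally whitespace, then the literal '535' (captured); then 2 to 3 of a non-word character.
`search` walks the string left to right and returns the first match it finds.
Here nothing in the string fits, so the call returns None.

None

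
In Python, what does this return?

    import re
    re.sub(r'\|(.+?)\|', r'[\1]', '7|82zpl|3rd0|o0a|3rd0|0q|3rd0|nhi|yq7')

The `?` after the quantifier makes it lazy — it takes as little as possible before letting the rest of the pattern try.
Matches: at [1:8] → '|82zpl|'; at [12:17] → '|o0a|'; at [21:25] → '|0q|'; at [29:34] → '|nhi|'.
Each match is replaced using the text its own group 1 captured.

'7[82zpl]3rd0[o0a]3rd0[0q]3rd0[nhi]yq7'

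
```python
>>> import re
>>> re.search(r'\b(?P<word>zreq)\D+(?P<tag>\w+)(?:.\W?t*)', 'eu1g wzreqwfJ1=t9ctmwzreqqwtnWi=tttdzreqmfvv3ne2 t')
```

None

The pattern matches a word boundary (`\b`, zero-width); then the literal 'z', then the literal 'req' (captured as 'word'); then one or more of a non-digit; then one or more of a word character (captured as 'tag'); then any character, then optionally a non-word character, then zero or more of the literal 't' (non-capturing group).
Unlike `match`, `search` isn't anchored — it looks for the pattern anywhere in the string.
Here no position works, so the call returns None.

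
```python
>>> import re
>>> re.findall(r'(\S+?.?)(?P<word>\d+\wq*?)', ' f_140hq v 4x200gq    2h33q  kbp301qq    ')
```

[('f_', '140h'), ('v ', '4x'), ('20', '0g'), ('2h', '33q'), ('kbp', '301q')]

A non-greedy quantifier consumes as few characters as it can — just enough that the remainder of the pattern still matches from where it stops; whatever follows it matches normally.
With 2 capturing groups, `findall` returns a 2-tuple per match.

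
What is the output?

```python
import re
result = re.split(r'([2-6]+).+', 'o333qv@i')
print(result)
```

['o', '333', '']

The group in the pattern means `split` returns the separators' captures alongside the pieces.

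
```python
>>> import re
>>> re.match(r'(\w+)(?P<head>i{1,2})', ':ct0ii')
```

None

Pattern: one or more of a word character (captured); then 1 to 2 of a literal 'i' (captured as 'head').
`match` is anchored at position 0; if the pattern doesn't fit there, it returns None.
Here position 0 doesn't satisfy it, so the call returns None.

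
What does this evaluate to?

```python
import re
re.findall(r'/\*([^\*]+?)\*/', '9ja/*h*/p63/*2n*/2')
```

`findall` collects group 1 from each match (2 total).

['h', '2n']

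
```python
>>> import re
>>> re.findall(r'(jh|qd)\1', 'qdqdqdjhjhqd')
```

['qd', 'jh']

`\1` has to match the exact text group 1 already captured.
Scanning left to right: at [0:4] match 'qdqd', group 1 = 'qd'; at [6:10] match 'jhjh', group 1 = 'jh'.
With a single group, `findall` returns only what that group captured — 2 items.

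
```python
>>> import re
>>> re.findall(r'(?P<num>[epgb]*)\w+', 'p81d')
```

['p']

The pattern matches zero or more of one of [epgb] (captured as 'num'); then one or more of a word character.
Walking the string: at [0:4] match 'p81d', group 1 = 'p'.
With a single group, `findall` returns only what that group captured — 1 item.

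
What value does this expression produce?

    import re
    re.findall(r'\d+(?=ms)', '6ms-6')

['6']

The `(?=…)`/`(?<=…)` assertion just peeks at neighbouring text; it doesn't advance the match position.
Walking the string: at [0:1] → '6'.
`findall` yields the raw match text (1 of them) because the pattern has no groups.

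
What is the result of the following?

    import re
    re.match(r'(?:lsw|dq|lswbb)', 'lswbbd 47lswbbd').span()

(0, 3)

`match` is anchored at position 0; if the pattern doesn't fit there, it returns None.
The match spans [0:3] → 'lsw'.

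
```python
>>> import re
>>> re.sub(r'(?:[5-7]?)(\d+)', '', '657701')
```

''

Every occurrence is swapped for ''.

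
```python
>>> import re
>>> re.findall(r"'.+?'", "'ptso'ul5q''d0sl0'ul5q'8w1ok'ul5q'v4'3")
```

A `+?`/`*?`/`{m,n}?` starts at its minimum and grows only as far as needed for what follows to match.
Matches: at [0:6] → "'ptso'"; at [10:18] → "''d0sl0'"; at [22:29] → "'8w1ok'"; at [33:37] → "'v4'".
Since nothing is captured, `findall` lists the 4 matched substrings directly.

["'ptso'", "''d0sl0'", "'8w1ok'", "'v4'"]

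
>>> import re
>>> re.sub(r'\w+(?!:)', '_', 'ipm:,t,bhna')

'_m:,_,_'

The negative lookahead/lookbehind blocks any match where the forbidden context is present.
Matches: at [0:2] → 'ip'; at [5:6] → 't'; at [7:11] → 'bhna'.
Each match is replaced by '_'.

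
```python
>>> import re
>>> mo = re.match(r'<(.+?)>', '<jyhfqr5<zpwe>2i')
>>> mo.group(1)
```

The match spans [0:14] → '<jyhfqr5<zpwe>'.
Captured: group 1 = 'jyhfqr5<zpwe'.

'jyhfqr5<zpwe'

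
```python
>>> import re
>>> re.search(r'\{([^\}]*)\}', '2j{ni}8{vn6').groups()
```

The match spans [2:6] → '{ni}'.
Captured: group 1 = 'ni'.

('ni',)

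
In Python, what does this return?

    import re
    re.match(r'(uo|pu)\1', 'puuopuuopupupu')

None

`\1` is not a pattern — it's the concrete string captured by group 1, re-applied verbatim.
`re.match` won't scan ahead — the pattern has to work from the very first character.
Here position 0 doesn't satisfy it, so the call returns None.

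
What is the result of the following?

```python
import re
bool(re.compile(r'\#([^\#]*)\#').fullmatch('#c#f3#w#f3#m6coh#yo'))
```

False

`re.fullmatch` requires the pattern to consume the entire string.
Here the string isn't matched end-to-end, so the call returns None, and `bool(None)` is False.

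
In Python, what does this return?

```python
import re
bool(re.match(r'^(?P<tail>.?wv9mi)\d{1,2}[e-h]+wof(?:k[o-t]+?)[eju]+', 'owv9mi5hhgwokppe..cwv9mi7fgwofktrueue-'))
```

This matches anchored at the start of the string; then optionally any character, then the literal 'wv', then the literal '9mi' (captured as 'tail'); then 1 to 2 of a digit, then one or more of a character in [e-h]; then a literal 'w', then the literal 'of'; then the literal 'k', then one or more of a character in [o-t] (lazy) (non-capturing group); then one or more of one of [eju].
`re.match` won't scan ahead — the pattern has to work from the very first character.
Here the pattern fails at index 0, so the call returns None, and `bool(None)` is False.

False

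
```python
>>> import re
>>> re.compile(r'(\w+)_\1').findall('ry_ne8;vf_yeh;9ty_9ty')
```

['9ty']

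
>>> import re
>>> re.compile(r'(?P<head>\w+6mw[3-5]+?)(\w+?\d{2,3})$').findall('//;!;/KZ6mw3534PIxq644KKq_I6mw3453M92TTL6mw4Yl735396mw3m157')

[('KZ6mw3534PIxq644KKq_I6mw3453M92TTL6mw4Yl735396mw3', 'm157')]

Pattern: one or more of a word character, then the literal '6mw', then one or more of a character in [3-5] (lazy) (captured as 'head'); then one or more of a word character (lazy), then 2 to 3 of a digit (captured); then anchored at the end.
Matches: at [6:59] match 'KZ6mw3534PIxq644KKq_I6mw3453M92TTL6mw4Yl735396mw3m157', groups = ('KZ6mw3534PIxq644KKq_I6mw3453M92TTL6mw4Yl735396mw3', 'm157').
2 groups means the one result is a tuple of 2 captured strings — 1 here.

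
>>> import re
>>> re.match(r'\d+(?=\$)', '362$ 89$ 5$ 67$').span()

(0, 3)

The `(?=…)`/`(?<=…)` assertion just peeks at neighbouring text; it doesn't advance the match position.
`re.match` only tries the pattern at the start of the string.
The match spans [0:3] → '362'.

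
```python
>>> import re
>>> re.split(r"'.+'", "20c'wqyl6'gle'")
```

Matches to split on: at [3:14] → "'wqyl6'gle'".
Splitting on the pattern gives 2 pieces.

['20c', '']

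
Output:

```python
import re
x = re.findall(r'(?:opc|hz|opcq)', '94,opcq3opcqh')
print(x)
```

`|` is ordered: at each position the engine commits to the first alternative that works.
Walking the string: at [3:6] → 'opc'; at [8:11] → 'opc'.
With no groups in the pattern, `findall` gives back each whole match — 2 here.

['opc', 'opc']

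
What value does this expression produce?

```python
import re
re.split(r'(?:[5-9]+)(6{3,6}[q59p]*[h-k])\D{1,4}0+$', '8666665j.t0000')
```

['', '6665j', '']

With a capturing group present, the delimiter's captured portion is kept in the result list.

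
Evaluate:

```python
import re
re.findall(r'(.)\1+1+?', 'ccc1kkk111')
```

['c', 'k']

`\1` is not a pattern — it's the concrete string captured by group 1, re-applied verbatim.
With a single group, `findall` returns only what that group captured — 2 items.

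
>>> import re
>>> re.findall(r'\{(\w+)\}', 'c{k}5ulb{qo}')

['k', 'qo']

Matches: at [1:4] match '{k}', group 1 = 'k'; at [8:12] match '{qo}', group 1 = 'qo'.
With a single group, `findall` returns only what that group captured — 2 items.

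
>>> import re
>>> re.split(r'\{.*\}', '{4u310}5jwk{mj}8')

['', '8']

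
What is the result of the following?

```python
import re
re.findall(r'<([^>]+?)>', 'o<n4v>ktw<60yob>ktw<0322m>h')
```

`findall` collects group 1 from each match (3 total).

['n4v', '60yob', '0322m']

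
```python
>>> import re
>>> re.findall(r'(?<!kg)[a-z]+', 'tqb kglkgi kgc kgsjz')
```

Because the assertion is negative and zero-width, positions next to the forbidden text are skipped.
Matches: at [0:3] → 'tqb'; at [4:10] → 'kglkgi'; at [11:14] → 'kgc'; at [15:20] → 'kgsjz'.
`findall` yields the raw match text (4 of them) because the pattern has no groups.

['tqb', 'kglkgi', 'kgc', 'kgsjz']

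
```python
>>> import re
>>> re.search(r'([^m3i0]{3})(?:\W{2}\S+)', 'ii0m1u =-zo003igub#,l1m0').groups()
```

('1u ',)

The pattern matches exactly 3 of any character except [m3i0] (captured); then exactly 2 of a non-word character, then one or more of a non-whitespace character (non-capturing group).
`re.search` scans for the first position where the pattern succeeds.
The match spans [4:24] → '1u =-zo003igub#,l1m0'.
Captured: group 1 = '1u '.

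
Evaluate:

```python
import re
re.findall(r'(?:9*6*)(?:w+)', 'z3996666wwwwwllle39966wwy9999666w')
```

['996666wwwww', '9966ww', '9999666w']

Pattern: zero or more of a literal '9', then zero or more of the literal '6' (non-capturing group); then one or more of a literal 'w' (non-capturing group).
Scanning left to right: at [2:13] → '996666wwwww'; at [18:24] → '9966ww'; at [25:33] → '9999666w'.
`findall` yields the raw match text (3 of them) because the pattern has no groups.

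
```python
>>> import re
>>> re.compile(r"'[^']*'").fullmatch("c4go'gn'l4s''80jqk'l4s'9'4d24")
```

None

`fullmatch` succeeds only if the pattern covers the string from start to end.
Here there's no way to consume every character, so the call returns None.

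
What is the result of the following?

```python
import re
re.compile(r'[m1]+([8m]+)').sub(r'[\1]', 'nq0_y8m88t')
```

'nq0_y8[88]t'

The pattern matches one or more of one of [m1]; then one or more of one of [8m] (captured).
The replacement refers to a captured group, so each match is rewritten using its own captured text.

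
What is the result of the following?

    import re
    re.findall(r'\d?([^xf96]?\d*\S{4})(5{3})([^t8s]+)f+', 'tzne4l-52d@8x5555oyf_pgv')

[('-52d@8x', '555', '5oy')]

With 3 capturing groups, `findall` returns a 3-tuple per match.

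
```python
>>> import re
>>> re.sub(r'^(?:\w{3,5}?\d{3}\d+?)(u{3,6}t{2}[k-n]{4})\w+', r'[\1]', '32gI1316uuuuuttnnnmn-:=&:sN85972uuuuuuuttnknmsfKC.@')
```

'[uuuuuttnnnm]-:=&:sN85972uuuuuuuttnknmsfKC.@'

`\1` in the replacement pulls in group 1's text for each match.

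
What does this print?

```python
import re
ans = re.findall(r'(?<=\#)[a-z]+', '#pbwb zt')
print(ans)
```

Lookahead/lookbehind check context without consuming it, so the matched span excludes the asserted characters.
Scanning left to right: at [1:5] → 'pbwb'.
`findall` yields the raw match text (1 of them) because the pattern has no groups.

['pbwb']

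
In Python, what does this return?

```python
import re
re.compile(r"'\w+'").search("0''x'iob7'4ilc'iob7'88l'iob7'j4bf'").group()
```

"'x'"

`re.search` scans for the first position where the pattern succeeds.
The match spans [2:5] → "'x'".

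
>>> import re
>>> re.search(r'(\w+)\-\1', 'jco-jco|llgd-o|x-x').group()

'jco-jco'

`\1` is not a pattern — it's the concrete string captured by group 1, re-applied verbatim.
The match spans [0:7] → 'jco-jco'.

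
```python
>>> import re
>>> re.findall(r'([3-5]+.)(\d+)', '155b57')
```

[('55b', '57')]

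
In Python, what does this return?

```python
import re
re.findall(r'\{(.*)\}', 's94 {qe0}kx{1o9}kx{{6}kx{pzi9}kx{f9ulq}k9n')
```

One capturing group, so `findall` returns just the captured substring from the one match — 1 in all.

['qe0}kx{1o9}kx{{6}kx{pzi9}kx{f9ulq']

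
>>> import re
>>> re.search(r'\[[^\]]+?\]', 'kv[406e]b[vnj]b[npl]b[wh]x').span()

The match spans [2:8] → '[406e]'.

(2, 8)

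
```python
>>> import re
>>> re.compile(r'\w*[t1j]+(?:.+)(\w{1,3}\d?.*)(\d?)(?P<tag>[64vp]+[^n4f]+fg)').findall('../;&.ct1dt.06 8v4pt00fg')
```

With 3 capturing groups, `findall` returns a 3-tuple per match.

[('4', '', 'pt00fg')]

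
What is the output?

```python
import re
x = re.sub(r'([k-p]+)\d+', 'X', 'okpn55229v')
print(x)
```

This matches one or more of a character in [k-p] (captured); then one or more of a digit.
Matches: at [0:9] → 'okpn55229'.
Each match is replaced by 'X'.

Xv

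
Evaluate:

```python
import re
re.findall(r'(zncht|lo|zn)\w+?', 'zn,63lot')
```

Matches: at [5:8] match 'lot', group 1 = 'lo'.
`findall` collects group 1 from the one match (1 total).

['lo']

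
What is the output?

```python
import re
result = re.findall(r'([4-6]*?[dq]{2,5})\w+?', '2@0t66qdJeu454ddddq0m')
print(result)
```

The pattern matches zero or more of a character in [4-6] (lazy), then 2 to 5 of one of [dq] (captured); then one or more of a word character (lazy).
A non-greedy quantifier consumes as few characters as it can — just enough that the remainder of the pattern still matches from where it stops; whatever follows it matches normally.
Matches: at [4:9] match '66qdJ', group 1 = '66qd'; at [11:20] match '454ddddq0', group 1 = '454ddddq'.
With a single group, `findall` returns only what that group captured — 2 items.

['66qd', '454ddddq']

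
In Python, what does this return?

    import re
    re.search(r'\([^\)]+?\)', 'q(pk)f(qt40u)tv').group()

'(pk)'

`re.search` tries every starting position until one works.
The match spans [1:5] → '(pk)'.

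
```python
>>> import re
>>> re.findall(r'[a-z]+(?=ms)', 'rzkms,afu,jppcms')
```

['rzk', 'jppc']

Because the assertion is zero-width, the text it checks is not consumed and won't appear in the result.
Scanning left to right: at [0:3] → 'rzk'; at [10:14] → 'jppc'.
With no groups in the pattern, `findall` gives back each whole match — 2 here.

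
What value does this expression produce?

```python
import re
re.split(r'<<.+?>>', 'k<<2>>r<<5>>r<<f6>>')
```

['k', 'r', 'r', '']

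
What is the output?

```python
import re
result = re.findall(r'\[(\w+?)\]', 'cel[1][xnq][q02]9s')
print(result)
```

['1', 'xnq', 'q02']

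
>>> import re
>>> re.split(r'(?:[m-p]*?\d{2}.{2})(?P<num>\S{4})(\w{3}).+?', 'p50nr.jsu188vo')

This matches zero or more of a character in [m-p] (lazy), then exactly 2 of a digit, then exactly 2 of any character (non-capturing group); then exactly 4 of a non-whitespace character (captured as 'num'); then exactly 3 of a word character (captured); then one or more of any character (lazy).
The `?` after the quantifier makes it lazy — it takes as little as possible before letting the rest of the pattern try.
Matches to split on: at [0:13] → 'p50nr.jsu188v'.
`re.split` interleaves the captured-group text with the surrounding fragments.

['', '.jsu', '188', 'o']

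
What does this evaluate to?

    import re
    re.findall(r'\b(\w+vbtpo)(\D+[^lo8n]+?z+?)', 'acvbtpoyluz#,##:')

[('acvbtpo', 'yluz')]

This matches a word boundary (`\b`, zero-width); then one or more of a word character, then the literal 'vb', then the literal 'tpo' (captured); then one or more of a non-digit, then one or more of any character except [lo8n] (lazy), then one or more of the literal 'z' (lazy) (captured).
Walking the string: at [0:11] match 'acvbtpoyluz', groups = ('acvbtpo', 'yluz').
`findall` packs the 2 group values into a tuple for every match.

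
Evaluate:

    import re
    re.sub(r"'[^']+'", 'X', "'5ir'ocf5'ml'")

'Xocf5X'

Each match is replaced by 'X'.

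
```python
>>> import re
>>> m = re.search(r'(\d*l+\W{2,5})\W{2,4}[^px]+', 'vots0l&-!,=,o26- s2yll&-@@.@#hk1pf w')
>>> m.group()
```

'0l&-!,=,o26- s2yll&-@@.@#hk1'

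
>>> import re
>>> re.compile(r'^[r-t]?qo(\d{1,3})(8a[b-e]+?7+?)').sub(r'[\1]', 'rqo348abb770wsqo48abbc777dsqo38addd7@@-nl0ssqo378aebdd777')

'[34]70wsqo48abbc777dsqo38addd7@@-nl0ssqo378aebdd777'

A non-greedy quantifier consumes as few characters as it can — just enough that the remainder of the pattern still matches from where it stops; whatever follows it matches normally.
`\1` in the replacement pulls in group 1's text for each match.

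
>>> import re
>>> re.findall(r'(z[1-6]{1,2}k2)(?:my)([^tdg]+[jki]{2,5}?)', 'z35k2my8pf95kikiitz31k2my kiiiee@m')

[('z35k2', '8pf95kikii'), ('z31k2', ' kiii')]

Multiple groups make `findall` return tuples — one 2-tuple for each match.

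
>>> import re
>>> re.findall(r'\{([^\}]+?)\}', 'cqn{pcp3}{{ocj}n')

['pcp3', '{ocj']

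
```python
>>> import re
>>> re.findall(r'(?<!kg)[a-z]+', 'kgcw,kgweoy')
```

['kgcw', 'kgweoy']

`(?!…)`/`(?<!…)` only lets a position through if the neighbouring text does NOT match; no characters are consumed.
Scanning left to right: at [0:4] → 'kgcw'; at [5:11] → 'kgweoy'.
With no groups in the pattern, `findall` gives back each whole match — 2 here.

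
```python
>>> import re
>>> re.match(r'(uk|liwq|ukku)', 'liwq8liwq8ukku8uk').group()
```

'liwq'

With `match`, the pattern is implicitly anchored at the beginning.
The match spans [0:4] → 'liwq'.
Captured: group 1 = 'liwq'.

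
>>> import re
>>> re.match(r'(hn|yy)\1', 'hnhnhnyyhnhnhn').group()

`match` is anchored at position 0; if the pattern doesn't fit there, it returns None.
The match spans [0:4] → 'hnhn'.

'hnhn'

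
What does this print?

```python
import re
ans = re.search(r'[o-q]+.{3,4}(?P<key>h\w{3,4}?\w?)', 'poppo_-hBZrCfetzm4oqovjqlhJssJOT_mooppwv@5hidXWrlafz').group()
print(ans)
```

Pattern: one or more of a character in [o-q], then 3 to 4 of any character; then the literal 'h', then 3 to 4 of a word character (lazy), then optionally a word character (captured as 'key').
Because the quantifier is non-greedy, it stops expanding at the earliest point where the rest of the pattern can succeed.
`search` walks the string left to right and returns the first match it finds.
The match spans [0:12] → 'poppo_-hBZrC'.
Captured: group 1 = 'hBZrC'.

poppo_-hBZrC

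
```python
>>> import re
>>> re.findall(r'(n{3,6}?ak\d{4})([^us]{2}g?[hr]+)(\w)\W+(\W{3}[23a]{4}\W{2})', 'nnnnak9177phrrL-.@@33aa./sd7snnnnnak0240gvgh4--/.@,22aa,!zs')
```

The pattern matches 3 to 6 of the literal 'n' (lazy), then the literal 'ak', then exactly 4 of a digit (captured); then exactly 2 of any character except [us], then optionally the literal 'g', then one or more of one of [hr] (captured); then a word character (captured); then one or more of a non-word character; then exactly 3 of a non-word character, then exactly 4 of one of [23a], then exactly 2 of a non-word character (captured).
Scanning left to right: at [0:25] match 'nnnnak9177phrrL-.@@33aa./', groups = ('nnnnak9177', 'phrr', 'L', '.@@33aa./'); at [29:57] match 'nnnnnak0240gvgh4--/.@,22aa,!', groups = ('nnnnnak0240', 'gvgh', '4', '.@,22aa,!').
With 4 capturing groups, `findall` returns a 4-tuple per match.

[('nnnnak9177', 'phrr', 'L', '.@@33aa./'), ('nnnnnak0240', 'gvgh', '4', '.@,22aa,!')]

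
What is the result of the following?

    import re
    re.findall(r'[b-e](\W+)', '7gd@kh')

`findall` collects group 1 from the one match (1 total).

['@']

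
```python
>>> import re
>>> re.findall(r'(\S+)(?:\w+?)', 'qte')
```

`findall` collects group 1 from the one match (1 total).

['qt']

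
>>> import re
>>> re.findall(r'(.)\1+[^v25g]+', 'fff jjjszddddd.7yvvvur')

The backreference `\1` re-matches whatever the first group consumed, character for character.
Walking the string: at [0:17] match 'fff jjjszddddd.7y', group 1 = 'f'; at [17:22] match 'vvvur', group 1 = 'v'.
`findall` collects group 1 from each match (2 total).

['f', 'v']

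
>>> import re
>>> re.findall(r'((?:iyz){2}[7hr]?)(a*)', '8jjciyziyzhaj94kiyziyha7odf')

[('iyziyzh', 'a')]

Pattern: the literal 'iyz' repeated 2 times, then optionally one of [7hr] (captured); then zero or more of a literal 'a' (captured).
Matches: at [4:12] match 'iyziyzha', groups = ('iyziyzh', 'a').
2 groups means the one result is a tuple of 2 captured strings — 1 here.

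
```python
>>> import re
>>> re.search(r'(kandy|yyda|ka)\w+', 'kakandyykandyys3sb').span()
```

`re.search` tries every starting position until one works.
The match spans [0:18] → 'kakandyykandyys3sb'.
Captured: group 1 = 'ka'.

(0, 18)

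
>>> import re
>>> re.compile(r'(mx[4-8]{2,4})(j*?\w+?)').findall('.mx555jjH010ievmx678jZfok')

This matches the literal 'mx', then 2 to 4 of a character in [4-8] (captured); then zero or more of a literal 'j' (lazy), then one or more of a word character (lazy) (captured).
Because the quantifier is non-greedy, it stops expanding at the earliest point where the rest of the pattern can succeed.
Matches: at [1:7] match 'mx555j', groups = ('mx555', 'j'); at [15:21] match 'mx678j', groups = ('mx678', 'j').
With 2 capturing groups, `findall` returns a 2-tuple per match.

[('mx555', 'j'), ('mx678', 'j')]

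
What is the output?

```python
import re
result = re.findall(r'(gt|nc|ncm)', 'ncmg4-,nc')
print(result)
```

['nc', 'nc']

Alternation tries branches left to right and keeps the first one that lets the overall match succeed at that position.
`findall` collects group 1 from each match (2 total).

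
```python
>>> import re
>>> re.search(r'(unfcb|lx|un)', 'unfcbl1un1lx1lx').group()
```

Branches in `(...|...)` are attempted left-to-right; the first branch that allows the whole pattern to succeed is taken.
`re.search` tries every starting position until one works.
The match spans [0:5] → 'unfcb'.
Captured: group 1 = 'unfcb'.

'unfcb'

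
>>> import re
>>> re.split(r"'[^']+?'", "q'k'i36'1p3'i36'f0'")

['q', 'i36', 'i36', '']

Matches to split on: at [1:4] → "'k'"; at [7:12] → "'1p3'"; at [15:19] → "'f0'".
Splitting on the pattern gives 4 pieces.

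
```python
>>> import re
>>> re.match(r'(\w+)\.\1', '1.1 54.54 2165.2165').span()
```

`\1` is not a pattern — it's the concrete string captured by group 1, re-applied verbatim.
`re.match` only tries the pattern at the start of the string.
The match spans [0:3] → '1.1'.
Captured: group 1 = '1'.

(0, 3)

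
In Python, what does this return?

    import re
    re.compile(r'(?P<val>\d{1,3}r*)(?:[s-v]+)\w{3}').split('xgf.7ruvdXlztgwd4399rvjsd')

The pattern matches 1 to 3 of a digit, then zero or more of the literal 'r' (captured as 'val'); then one or more of a character in [s-v] (non-capturing group); then exactly 3 of a word character.
Matches to split on: at [4:11] → '7ruvdXl'; at [17:25] → '399rvjsd'.
`re.split` interleaves the captured-group text with the surrounding fragments.

['xgf.', '7r', 'ztgwd4', '399r', '']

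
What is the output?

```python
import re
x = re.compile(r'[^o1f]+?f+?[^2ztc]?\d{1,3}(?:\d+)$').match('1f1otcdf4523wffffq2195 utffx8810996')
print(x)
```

Pattern: one or more of any character except [o1f] (lazy); then one or more of the literal 'f' (lazy), then optionally any character except [2ztc], then 1 to 3 of a digit; then one or more of a digit (non-capturing group); then anchored at the end.
`match` is anchored at position 0; if the pattern doesn't fit there, it returns None.
Here position 0 doesn't satisfy it, so the call returns None.

None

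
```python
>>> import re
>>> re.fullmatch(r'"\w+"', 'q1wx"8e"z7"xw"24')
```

None

`fullmatch` succeeds only if the pattern covers the string from start to end.
Here there's no way to consume every character, so the call returns None.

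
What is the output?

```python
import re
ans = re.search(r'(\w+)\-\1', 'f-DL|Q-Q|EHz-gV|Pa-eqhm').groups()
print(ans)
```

('Q',)

The match spans [5:8] → 'Q-Q'.
Captured: group 1 = 'Q'.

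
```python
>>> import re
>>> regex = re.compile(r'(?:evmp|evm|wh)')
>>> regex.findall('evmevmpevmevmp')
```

['evm', 'evmp', 'evm', 'evmp']

Branches in `(...|...)` are attempted left-to-right; the first branch that allows the whole pattern to succeed is taken.
Since nothing is captured, `findall` lists the 4 matched substrings directly.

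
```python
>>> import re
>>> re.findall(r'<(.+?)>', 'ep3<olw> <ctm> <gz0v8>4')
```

Lazy quantifiers expand one character at a time until the remainder of the pattern can match.
Because there's exactly one group, `findall` drops the full match and keeps group 1 from each hit.

['olw', 'ctm', 'gz0v8']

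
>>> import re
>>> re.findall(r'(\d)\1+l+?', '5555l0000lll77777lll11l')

The backreference `\1` re-matches whatever the first group consumed, character for character.
One capturing group, so `findall` returns just the captured substring from each match — 4 in all.

['5', '0', '7', '1']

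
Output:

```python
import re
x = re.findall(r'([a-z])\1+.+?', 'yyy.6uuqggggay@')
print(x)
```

['y', 'u', 'g']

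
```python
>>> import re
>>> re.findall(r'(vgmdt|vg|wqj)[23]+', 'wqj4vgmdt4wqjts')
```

[]

With a single group, `findall` returns only what that group captured — 0 items.
Nothing in the string satisfies the pattern, so the list is empty.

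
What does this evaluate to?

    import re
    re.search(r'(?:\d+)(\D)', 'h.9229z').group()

This matches one or more of a digit (non-capturing group); then a non-digit (captured).
Unlike `match`, `search` isn't anchored — it looks for the pattern anywhere in the string.
The match spans [2:7] → '9229z'.
Captured: group 1 = 'z'.

'9229z'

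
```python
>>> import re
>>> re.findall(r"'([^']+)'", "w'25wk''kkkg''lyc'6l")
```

With a single group, `findall` returns only what that group captured — 3 items.

['25wk', 'kkkg', 'lyc']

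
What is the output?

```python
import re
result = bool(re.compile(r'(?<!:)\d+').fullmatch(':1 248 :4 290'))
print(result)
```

False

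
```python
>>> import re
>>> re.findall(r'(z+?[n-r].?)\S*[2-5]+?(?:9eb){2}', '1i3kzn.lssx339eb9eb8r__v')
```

['zn.']

Pattern: one or more of a literal 'z' (lazy), then a character in [n-r], then optionally any character (captured); then zero or more of a non-whitespace character, then one or more of a character in [2-5] (lazy), then the literal '9eb' repeated 2 times.
Scanning left to right: at [4:19] match 'zn.lssx339eb9eb', group 1 = 'zn.'.
`findall` collects group 1 from the one match (1 total).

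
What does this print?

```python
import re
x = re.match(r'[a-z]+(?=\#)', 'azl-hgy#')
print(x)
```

None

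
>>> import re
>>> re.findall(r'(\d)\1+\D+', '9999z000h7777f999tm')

['9', '0', '7', '9']

After group 1 captures some text, `\1` only succeeds where that same text appears again.
`findall` collects group 1 from each match (4 total).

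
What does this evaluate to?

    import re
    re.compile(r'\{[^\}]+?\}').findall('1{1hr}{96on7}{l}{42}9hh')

['{1hr}', '{96on7}', '{l}', '{42}']

With no groups in the pattern, `findall` gives back each whole match — 4 here.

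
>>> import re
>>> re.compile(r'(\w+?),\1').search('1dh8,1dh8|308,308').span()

After group 1 captures some text, `\1` only succeeds where that same text appears again.
`search` walks the string left to right and returns the first match it finds.
The match spans [0:9] → '1dh8,1dh8'.
Captured: group 1 = '1dh8'.

(0, 9)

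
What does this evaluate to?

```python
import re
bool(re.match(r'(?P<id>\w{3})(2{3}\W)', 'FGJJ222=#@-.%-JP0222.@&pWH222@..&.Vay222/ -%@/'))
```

Pattern: exactly 3 of a word character (captured as 'id'); then exactly 3 of a literal '2', then a non-word character (captured).
`re.match` only tries the pattern at the start of the string.
Here the string doesn't start with a match, so the call returns None, and `bool(None)` is False.

False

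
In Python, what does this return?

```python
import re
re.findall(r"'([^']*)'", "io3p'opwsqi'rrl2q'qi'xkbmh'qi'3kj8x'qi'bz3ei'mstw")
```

['opwsqi', 'qi', 'qi', 'qi']

`findall` collects group 1 from each match (4 total).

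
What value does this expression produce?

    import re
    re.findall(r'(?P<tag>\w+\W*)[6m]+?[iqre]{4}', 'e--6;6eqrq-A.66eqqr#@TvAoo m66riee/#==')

This matches one or more of a word character, then zero or more of a non-word character (captured as 'tag'); then one or more of one of [6m] (lazy), then exactly 4 of one of [iqre].
Matches: at [3:10] match '6;6eqrq', group 1 = '6;'; at [11:19] match 'A.66eqqr', group 1 = 'A.'; at [21:34] match 'TvAoo m66riee', group 1 = 'TvAoo '.
`findall` collects group 1 from each match (3 total).

['6;', 'A.', 'TvAoo ']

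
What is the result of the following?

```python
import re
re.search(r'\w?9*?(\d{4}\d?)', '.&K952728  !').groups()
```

('95272',)

This matches optionally a word character, then zero or more of a literal '9' (lazy); then exactly 4 of a digit, then optionally a digit (captured).
Because the quantifier is non-greedy, it stops expanding at the earliest point where the rest of the pattern can succeed.
`re.search` scans for the first position where the pattern succeeds.
The match spans [2:8] → 'K95272'.
Captured: group 1 = '95272'.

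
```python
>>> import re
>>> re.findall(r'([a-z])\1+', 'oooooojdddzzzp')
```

After group 1 captures some text, `\1` only succeeds where that same text appears again.
Walking the string: at [0:6] match 'oooooo', group 1 = 'o'; at [7:10] match 'ddd', group 1 = 'd'; at [10:13] match 'zzz', group 1 = 'z'.
One capturing group, so `findall` returns just the captured substring from each match — 3 in all.

['o', 'd', 'z']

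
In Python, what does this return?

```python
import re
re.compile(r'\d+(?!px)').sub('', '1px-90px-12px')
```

A negative assertion filters positions out without eating any characters.
`sub` substitutes '' at each match site.

'1px-0px-2px'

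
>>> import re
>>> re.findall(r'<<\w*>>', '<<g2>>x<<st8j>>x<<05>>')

`findall` yields the raw match text (3 of them) because the pattern has no groups.

['<<g2>>', '<<st8j>>', '<<05>>']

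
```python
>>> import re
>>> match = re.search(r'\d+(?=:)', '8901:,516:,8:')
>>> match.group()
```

'8901'

Because the assertion is zero-width, the text it checks is not consumed and won't appear in the result.
`re.search` scans for the first position where the pattern succeeds.
The match spans [0:4] → '8901'.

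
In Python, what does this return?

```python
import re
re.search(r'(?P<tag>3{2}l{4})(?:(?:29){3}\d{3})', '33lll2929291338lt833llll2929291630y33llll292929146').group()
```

This matches exactly 2 of the literal '3', then exactly 4 of a literal 'l' (captured as 'tag'); then the literal '29' repeated 3 times, then exactly 3 of a digit (non-capturing group).
Unlike `match`, `search` isn't anchored — it looks for the pattern anywhere in the string.
The match spans [18:33] → '33llll292929163'.
Captured: group 1 = '33llll'.

'33llll292929163'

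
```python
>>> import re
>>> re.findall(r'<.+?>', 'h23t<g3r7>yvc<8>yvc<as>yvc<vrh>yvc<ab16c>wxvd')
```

['<g3r7>', '<8>', '<as>', '<vrh>', '<ab16c>']

Scanning left to right: at [4:10] → '<g3r7>'; at [13:16] → '<8>'; at [19:23] → '<as>'; at [26:31] → '<vrh>'; at [34:41] → '<ab16c>'.
With no groups in the pattern, `findall` gives back each whole match — 5 here.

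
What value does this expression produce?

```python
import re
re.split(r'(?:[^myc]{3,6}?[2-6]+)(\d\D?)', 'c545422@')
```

['c', '2@', '']

Pattern: 3 to 6 of any character except [myc] (lazy), then one or more of a character in [2-6] (non-capturing group); then a digit, then optionally a non-digit (captured).
Matches to split on: at [1:8] → '545422@'.
Because the pattern has a capturing group, `split` also inserts each captured text between the pieces.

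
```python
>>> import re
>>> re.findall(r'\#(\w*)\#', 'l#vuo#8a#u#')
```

['vuo', 'u']

Because there's exactly one group, `findall` drops the full match and keeps group 1 from each hit.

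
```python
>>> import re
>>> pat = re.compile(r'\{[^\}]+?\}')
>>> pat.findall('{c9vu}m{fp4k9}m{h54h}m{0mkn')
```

['{c9vu}', '{fp4k9}', '{h54h}']

Matches: at [0:6] → '{c9vu}'; at [7:14] → '{fp4k9}'; at [15:21] → '{h54h}'.
With no groups in the pattern, `findall` gives back each whole match — 3 here.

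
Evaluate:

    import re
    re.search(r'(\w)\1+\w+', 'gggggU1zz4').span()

(0, 10)

After group 1 captures some text, `\1` only succeeds where that same text appears again.
The match spans [0:10] → 'gggggU1zz4'.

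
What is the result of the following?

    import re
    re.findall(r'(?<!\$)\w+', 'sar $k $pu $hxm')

['sar', 'u', 'xm']

The negative lookaround is zero-width — it rules out positions where the adjacent text would match, without consuming anything.
No capturing groups, so `findall` returns the 3 full match strings.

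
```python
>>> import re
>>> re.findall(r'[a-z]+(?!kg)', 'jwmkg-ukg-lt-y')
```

['jwmkg', 'ukg', 'lt', 'y']

Because the assertion is negative and zero-width, positions next to the forbidden text are skipped.
No capturing groups, so `findall` returns the 4 full match strings.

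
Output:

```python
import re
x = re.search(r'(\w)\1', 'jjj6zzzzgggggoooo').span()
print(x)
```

The backreference `\1` re-matches whatever the first group consumed, character for character.
The match spans [0:2] → 'jj'.

(0, 2)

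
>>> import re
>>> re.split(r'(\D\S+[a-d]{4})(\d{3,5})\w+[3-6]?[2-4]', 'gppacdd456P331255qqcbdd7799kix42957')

['', 'gppacdd456P331255qqcbdd', '7799', '957']

The pattern matches a non-digit, then one or more of a non-whitespace character, then exactly 4 of a character in [a-d] (captured); then 3 to 5 of a digit (captured); then one or more of a word character; then optionally a character in [3-6], then a character in [2-4].
Because the pattern has a capturing group, `split` also inserts each captured text between the pieces.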